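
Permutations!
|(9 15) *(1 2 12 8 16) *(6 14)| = 10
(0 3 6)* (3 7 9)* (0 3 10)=(0 7 9 10)(3 6)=[7, 1, 2, 6, 4, 5, 3, 9, 8, 10, 0]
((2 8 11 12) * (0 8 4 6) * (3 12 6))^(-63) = ((0 8 11 6)(2 4 3 12))^(-63) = (0 8 11 6)(2 4 3 12)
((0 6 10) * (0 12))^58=((0 6 10 12))^58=(0 10)(6 12)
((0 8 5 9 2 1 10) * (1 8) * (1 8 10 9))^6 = ((0 8 5 1 9 2 10))^6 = (0 10 2 9 1 5 8)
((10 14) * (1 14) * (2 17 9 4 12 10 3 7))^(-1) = (1 10 12 4 9 17 2 7 3 14)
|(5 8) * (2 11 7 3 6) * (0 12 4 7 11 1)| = 8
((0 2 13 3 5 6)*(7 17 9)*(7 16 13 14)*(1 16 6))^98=((0 2 14 7 17 9 6)(1 16 13 3 5))^98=(17)(1 3 16 5 13)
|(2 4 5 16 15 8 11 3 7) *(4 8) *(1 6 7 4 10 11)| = 35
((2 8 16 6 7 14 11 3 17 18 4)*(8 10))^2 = ((2 10 8 16 6 7 14 11 3 17 18 4))^2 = (2 8 6 14 3 18)(4 10 16 7 11 17)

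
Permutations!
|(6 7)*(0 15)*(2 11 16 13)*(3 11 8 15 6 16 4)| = 24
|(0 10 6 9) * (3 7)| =|(0 10 6 9)(3 7)| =4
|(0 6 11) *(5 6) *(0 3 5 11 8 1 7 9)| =9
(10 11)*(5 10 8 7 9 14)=(5 10 11 8 7 9 14)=[0, 1, 2, 3, 4, 10, 6, 9, 7, 14, 11, 8, 12, 13, 5]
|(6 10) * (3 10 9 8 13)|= |(3 10 6 9 8 13)|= 6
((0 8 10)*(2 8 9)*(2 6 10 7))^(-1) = (0 10 6 9)(2 7 8)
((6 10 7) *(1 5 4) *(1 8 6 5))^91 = (4 8 6 10 7 5)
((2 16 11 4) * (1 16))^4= (1 2 4 11 16)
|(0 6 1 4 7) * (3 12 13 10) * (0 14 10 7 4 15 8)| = |(0 6 1 15 8)(3 12 13 7 14 10)| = 30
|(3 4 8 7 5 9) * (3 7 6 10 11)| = 6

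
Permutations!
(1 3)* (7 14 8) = (1 3)(7 14 8) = [0, 3, 2, 1, 4, 5, 6, 14, 7, 9, 10, 11, 12, 13, 8]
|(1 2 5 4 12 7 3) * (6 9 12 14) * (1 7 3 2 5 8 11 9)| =35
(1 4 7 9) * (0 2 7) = (0 2 7 9 1 4) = [2, 4, 7, 3, 0, 5, 6, 9, 8, 1]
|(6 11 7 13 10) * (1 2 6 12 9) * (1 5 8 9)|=24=|(1 2 6 11 7 13 10 12)(5 8 9)|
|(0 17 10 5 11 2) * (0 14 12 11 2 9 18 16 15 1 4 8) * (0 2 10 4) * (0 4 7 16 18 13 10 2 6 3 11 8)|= 77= |(18)(0 17 7 16 15 1 4)(2 14 12 8 6 3 11 9 13 10 5)|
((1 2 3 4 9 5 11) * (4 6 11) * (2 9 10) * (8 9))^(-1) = ((1 8 9 5 4 10 2 3 6 11))^(-1) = (1 11 6 3 2 10 4 5 9 8)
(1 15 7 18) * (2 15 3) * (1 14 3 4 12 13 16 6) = (1 4 12 13 16 6)(2 15 7 18 14 3) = [0, 4, 15, 2, 12, 5, 1, 18, 8, 9, 10, 11, 13, 16, 3, 7, 6, 17, 14]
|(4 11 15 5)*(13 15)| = 5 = |(4 11 13 15 5)|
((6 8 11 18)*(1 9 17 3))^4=(18)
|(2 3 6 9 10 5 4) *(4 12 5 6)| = 6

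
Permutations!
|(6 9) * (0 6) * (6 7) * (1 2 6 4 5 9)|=15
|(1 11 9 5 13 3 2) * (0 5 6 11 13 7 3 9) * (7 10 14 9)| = |(0 5 10 14 9 6 11)(1 13 7 3 2)| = 35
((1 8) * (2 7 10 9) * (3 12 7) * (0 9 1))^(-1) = ((0 9 2 3 12 7 10 1 8))^(-1) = (0 8 1 10 7 12 3 2 9)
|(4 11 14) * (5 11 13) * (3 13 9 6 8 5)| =|(3 13)(4 9 6 8 5 11 14)| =14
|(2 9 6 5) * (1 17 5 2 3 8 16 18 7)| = 24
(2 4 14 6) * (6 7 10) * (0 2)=(0 2 4 14 7 10 6)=[2, 1, 4, 3, 14, 5, 0, 10, 8, 9, 6, 11, 12, 13, 7]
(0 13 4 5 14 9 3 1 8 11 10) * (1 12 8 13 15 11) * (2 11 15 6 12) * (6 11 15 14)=(0 11 10)(1 13 4 5 6 12 8)(2 15 14 9 3)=[11, 13, 15, 2, 5, 6, 12, 7, 1, 3, 0, 10, 8, 4, 9, 14]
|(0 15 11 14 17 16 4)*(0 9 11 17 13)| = 9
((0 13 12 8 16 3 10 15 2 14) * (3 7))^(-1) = ((0 13 12 8 16 7 3 10 15 2 14))^(-1) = (0 14 2 15 10 3 7 16 8 12 13)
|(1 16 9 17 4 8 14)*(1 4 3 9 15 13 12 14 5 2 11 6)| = |(1 16 15 13 12 14 4 8 5 2 11 6)(3 9 17)| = 12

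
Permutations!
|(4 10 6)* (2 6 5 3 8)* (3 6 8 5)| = |(2 8)(3 5 6 4 10)| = 10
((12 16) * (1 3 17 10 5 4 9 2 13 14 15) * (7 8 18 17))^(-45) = ((1 3 7 8 18 17 10 5 4 9 2 13 14 15)(12 16))^(-45) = (1 13 4 17 7 15 2 5 18 3 14 9 10 8)(12 16)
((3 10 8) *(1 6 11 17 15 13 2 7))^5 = ((1 6 11 17 15 13 2 7)(3 10 8))^5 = (1 13 11 7 15 6 2 17)(3 8 10)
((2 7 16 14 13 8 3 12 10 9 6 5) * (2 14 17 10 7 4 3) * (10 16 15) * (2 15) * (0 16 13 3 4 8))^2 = (0 17)(2 15 9 5 3 7 8 10 6 14 12)(13 16)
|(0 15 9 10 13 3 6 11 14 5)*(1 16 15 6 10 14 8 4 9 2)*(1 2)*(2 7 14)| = 30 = |(0 6 11 8 4 9 2 7 14 5)(1 16 15)(3 10 13)|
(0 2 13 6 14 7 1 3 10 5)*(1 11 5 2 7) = (0 7 11 5)(1 3 10 2 13 6 14) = [7, 3, 13, 10, 4, 0, 14, 11, 8, 9, 2, 5, 12, 6, 1]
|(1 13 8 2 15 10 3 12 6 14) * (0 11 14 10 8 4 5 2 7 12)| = 15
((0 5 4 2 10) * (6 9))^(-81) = (0 10 2 4 5)(6 9)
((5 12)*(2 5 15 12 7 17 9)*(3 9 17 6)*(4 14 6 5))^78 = (17)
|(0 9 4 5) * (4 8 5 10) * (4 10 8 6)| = 6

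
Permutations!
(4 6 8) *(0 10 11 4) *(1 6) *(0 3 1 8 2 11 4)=(0 10 4 8 3 1 6 2 11)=[10, 6, 11, 1, 8, 5, 2, 7, 3, 9, 4, 0]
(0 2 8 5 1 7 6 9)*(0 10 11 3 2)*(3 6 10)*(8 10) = (1 7 8 5)(2 10 11 6 9 3) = [0, 7, 10, 2, 4, 1, 9, 8, 5, 3, 11, 6]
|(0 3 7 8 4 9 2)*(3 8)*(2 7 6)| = |(0 8 4 9 7 3 6 2)| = 8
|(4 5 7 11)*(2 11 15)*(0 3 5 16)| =9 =|(0 3 5 7 15 2 11 4 16)|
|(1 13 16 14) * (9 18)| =4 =|(1 13 16 14)(9 18)|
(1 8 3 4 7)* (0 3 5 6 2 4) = (0 3)(1 8 5 6 2 4 7) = [3, 8, 4, 0, 7, 6, 2, 1, 5]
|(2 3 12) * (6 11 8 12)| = 6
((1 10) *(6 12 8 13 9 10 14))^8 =(14)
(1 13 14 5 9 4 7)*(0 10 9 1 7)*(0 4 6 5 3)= (0 10 9 6 5 1 13 14 3)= [10, 13, 2, 0, 4, 1, 5, 7, 8, 6, 9, 11, 12, 14, 3]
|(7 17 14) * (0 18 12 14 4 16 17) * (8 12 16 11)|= 10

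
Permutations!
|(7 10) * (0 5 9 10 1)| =6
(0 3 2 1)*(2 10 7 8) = [3, 0, 1, 10, 4, 5, 6, 8, 2, 9, 7] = (0 3 10 7 8 2 1)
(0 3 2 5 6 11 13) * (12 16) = (0 3 2 5 6 11 13)(12 16) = [3, 1, 5, 2, 4, 6, 11, 7, 8, 9, 10, 13, 16, 0, 14, 15, 12]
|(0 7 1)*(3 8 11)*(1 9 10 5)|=|(0 7 9 10 5 1)(3 8 11)|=6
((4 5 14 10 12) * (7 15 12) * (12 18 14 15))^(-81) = ((4 5 15 18 14 10 7 12))^(-81) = (4 12 7 10 14 18 15 5)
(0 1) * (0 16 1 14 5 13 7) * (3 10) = (0 14 5 13 7)(1 16)(3 10) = [14, 16, 2, 10, 4, 13, 6, 0, 8, 9, 3, 11, 12, 7, 5, 15, 1]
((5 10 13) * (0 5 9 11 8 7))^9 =(0 5 10 13 9 11 8 7)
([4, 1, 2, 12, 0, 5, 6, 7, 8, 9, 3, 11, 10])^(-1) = (0 4)(3 10 12)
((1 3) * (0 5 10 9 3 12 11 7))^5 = ((0 5 10 9 3 1 12 11 7))^5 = (0 1 5 12 10 11 9 7 3)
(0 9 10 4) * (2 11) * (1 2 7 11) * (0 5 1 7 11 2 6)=[9, 6, 7, 3, 5, 1, 0, 2, 8, 10, 4, 11]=(11)(0 9 10 4 5 1 6)(2 7)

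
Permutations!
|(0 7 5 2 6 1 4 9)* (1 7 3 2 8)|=10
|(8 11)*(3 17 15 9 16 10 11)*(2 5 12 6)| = |(2 5 12 6)(3 17 15 9 16 10 11 8)| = 8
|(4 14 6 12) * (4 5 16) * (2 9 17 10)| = 12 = |(2 9 17 10)(4 14 6 12 5 16)|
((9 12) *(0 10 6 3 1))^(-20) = (12)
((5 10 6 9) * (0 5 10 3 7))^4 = (6 9 10)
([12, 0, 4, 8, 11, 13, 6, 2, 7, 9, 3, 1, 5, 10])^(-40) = (0 2 10)(1 7 13)(3 12 4)(5 11 8)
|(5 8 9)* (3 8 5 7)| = |(3 8 9 7)| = 4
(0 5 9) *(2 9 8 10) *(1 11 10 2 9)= (0 5 8 2 1 11 10 9)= [5, 11, 1, 3, 4, 8, 6, 7, 2, 0, 9, 10]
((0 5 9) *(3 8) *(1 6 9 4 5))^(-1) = ((0 1 6 9)(3 8)(4 5))^(-1) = (0 9 6 1)(3 8)(4 5)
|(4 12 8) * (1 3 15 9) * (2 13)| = |(1 3 15 9)(2 13)(4 12 8)| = 12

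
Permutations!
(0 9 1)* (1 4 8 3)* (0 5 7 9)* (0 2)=(0 2)(1 5 7 9 4 8 3)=[2, 5, 0, 1, 8, 7, 6, 9, 3, 4]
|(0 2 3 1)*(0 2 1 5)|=5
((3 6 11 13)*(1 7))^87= ((1 7)(3 6 11 13))^87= (1 7)(3 13 11 6)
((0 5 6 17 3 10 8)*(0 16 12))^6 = (0 8 17)(3 5 16)(6 12 10)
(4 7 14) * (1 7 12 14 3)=(1 7 3)(4 12 14)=[0, 7, 2, 1, 12, 5, 6, 3, 8, 9, 10, 11, 14, 13, 4]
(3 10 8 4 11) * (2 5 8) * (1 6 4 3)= (1 6 4 11)(2 5 8 3 10)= [0, 6, 5, 10, 11, 8, 4, 7, 3, 9, 2, 1]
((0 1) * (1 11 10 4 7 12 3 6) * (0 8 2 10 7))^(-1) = ((0 11 7 12 3 6 1 8 2 10 4))^(-1) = (0 4 10 2 8 1 6 3 12 7 11)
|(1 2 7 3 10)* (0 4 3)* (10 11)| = 8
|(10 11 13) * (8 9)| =6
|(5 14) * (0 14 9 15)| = 5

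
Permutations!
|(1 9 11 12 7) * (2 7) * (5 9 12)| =|(1 12 2 7)(5 9 11)| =12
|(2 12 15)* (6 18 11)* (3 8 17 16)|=12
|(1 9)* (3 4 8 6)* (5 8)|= |(1 9)(3 4 5 8 6)|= 10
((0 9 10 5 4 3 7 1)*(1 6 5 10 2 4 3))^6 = (10)(0 9 2 4 1)(3 6)(5 7)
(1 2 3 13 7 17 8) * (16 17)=(1 2 3 13 7 16 17 8)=[0, 2, 3, 13, 4, 5, 6, 16, 1, 9, 10, 11, 12, 7, 14, 15, 17, 8]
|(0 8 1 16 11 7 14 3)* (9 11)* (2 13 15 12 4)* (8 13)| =14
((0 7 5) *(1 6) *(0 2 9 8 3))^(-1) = ((0 7 5 2 9 8 3)(1 6))^(-1) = (0 3 8 9 2 5 7)(1 6)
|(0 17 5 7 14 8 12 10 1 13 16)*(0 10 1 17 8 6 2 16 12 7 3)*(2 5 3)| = 33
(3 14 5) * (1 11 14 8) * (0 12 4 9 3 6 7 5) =[12, 11, 2, 8, 9, 6, 7, 5, 1, 3, 10, 14, 4, 13, 0] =(0 12 4 9 3 8 1 11 14)(5 6 7)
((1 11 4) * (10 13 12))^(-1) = ((1 11 4)(10 13 12))^(-1) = (1 4 11)(10 12 13)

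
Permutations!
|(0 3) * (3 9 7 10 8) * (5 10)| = 7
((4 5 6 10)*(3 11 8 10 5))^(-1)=((3 11 8 10 4)(5 6))^(-1)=(3 4 10 8 11)(5 6)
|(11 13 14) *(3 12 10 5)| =12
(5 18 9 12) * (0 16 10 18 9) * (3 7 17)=(0 16 10 18)(3 7 17)(5 9 12)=[16, 1, 2, 7, 4, 9, 6, 17, 8, 12, 18, 11, 5, 13, 14, 15, 10, 3, 0]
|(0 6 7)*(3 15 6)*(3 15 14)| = |(0 15 6 7)(3 14)| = 4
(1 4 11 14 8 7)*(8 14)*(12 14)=[0, 4, 2, 3, 11, 5, 6, 1, 7, 9, 10, 8, 14, 13, 12]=(1 4 11 8 7)(12 14)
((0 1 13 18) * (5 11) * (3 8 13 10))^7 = (18)(5 11)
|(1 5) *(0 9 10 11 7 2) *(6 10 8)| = 8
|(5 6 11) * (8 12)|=|(5 6 11)(8 12)|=6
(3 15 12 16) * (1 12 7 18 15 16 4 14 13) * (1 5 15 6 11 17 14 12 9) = (1 9)(3 16)(4 12)(5 15 7 18 6 11 17 14 13) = [0, 9, 2, 16, 12, 15, 11, 18, 8, 1, 10, 17, 4, 5, 13, 7, 3, 14, 6]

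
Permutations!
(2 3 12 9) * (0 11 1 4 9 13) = (0 11 1 4 9 2 3 12 13) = [11, 4, 3, 12, 9, 5, 6, 7, 8, 2, 10, 1, 13, 0]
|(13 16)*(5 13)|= 3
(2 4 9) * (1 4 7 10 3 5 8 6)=(1 4 9 2 7 10 3 5 8 6)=[0, 4, 7, 5, 9, 8, 1, 10, 6, 2, 3]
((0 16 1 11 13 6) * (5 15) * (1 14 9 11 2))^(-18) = (0 9 6 14 13 16 11)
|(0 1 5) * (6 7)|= |(0 1 5)(6 7)|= 6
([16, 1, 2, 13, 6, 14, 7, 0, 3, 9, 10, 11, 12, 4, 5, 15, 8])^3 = [3, 1, 2, 6, 0, 14, 16, 8, 4, 9, 10, 11, 12, 7, 5, 15, 13]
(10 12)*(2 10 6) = (2 10 12 6) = [0, 1, 10, 3, 4, 5, 2, 7, 8, 9, 12, 11, 6]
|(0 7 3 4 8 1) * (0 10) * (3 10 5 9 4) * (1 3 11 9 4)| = 21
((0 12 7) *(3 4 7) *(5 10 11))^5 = (12)(5 11 10)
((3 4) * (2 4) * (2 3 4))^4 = (4)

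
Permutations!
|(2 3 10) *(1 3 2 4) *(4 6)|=|(1 3 10 6 4)|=5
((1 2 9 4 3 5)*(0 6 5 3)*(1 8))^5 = (0 2 5 4 1 6 9 8)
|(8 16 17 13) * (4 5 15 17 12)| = 8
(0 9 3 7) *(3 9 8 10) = (0 8 10 3 7) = [8, 1, 2, 7, 4, 5, 6, 0, 10, 9, 3]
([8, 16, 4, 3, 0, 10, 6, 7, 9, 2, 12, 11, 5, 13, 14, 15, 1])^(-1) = (0 4 2 9 8)(1 16)(5 12 10)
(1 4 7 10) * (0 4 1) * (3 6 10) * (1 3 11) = (0 4 7 11 1 3 6 10) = [4, 3, 2, 6, 7, 5, 10, 11, 8, 9, 0, 1]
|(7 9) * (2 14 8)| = 6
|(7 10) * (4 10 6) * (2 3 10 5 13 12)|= |(2 3 10 7 6 4 5 13 12)|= 9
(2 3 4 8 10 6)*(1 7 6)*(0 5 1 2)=[5, 7, 3, 4, 8, 1, 0, 6, 10, 9, 2]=(0 5 1 7 6)(2 3 4 8 10)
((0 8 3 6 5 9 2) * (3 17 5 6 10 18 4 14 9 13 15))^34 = (0 18 5 9 3 8 4 13 2 10 17 14 15)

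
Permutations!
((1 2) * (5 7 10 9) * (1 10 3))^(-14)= (10)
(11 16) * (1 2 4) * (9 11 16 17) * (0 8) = (0 8)(1 2 4)(9 11 17) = [8, 2, 4, 3, 1, 5, 6, 7, 0, 11, 10, 17, 12, 13, 14, 15, 16, 9]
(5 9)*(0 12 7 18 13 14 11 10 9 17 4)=(0 12 7 18 13 14 11 10 9 5 17 4)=[12, 1, 2, 3, 0, 17, 6, 18, 8, 5, 9, 10, 7, 14, 11, 15, 16, 4, 13]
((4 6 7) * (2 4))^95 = ((2 4 6 7))^95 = (2 7 6 4)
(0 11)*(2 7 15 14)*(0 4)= (0 11 4)(2 7 15 14)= [11, 1, 7, 3, 0, 5, 6, 15, 8, 9, 10, 4, 12, 13, 2, 14]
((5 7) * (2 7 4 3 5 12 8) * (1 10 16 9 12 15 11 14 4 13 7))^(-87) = ((1 10 16 9 12 8 2)(3 5 13 7 15 11 14 4))^(-87) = (1 12 10 8 16 2 9)(3 5 13 7 15 11 14 4)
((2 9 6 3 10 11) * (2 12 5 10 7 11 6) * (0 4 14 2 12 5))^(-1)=(0 12 9 2 14 4)(3 6 10 5 11 7)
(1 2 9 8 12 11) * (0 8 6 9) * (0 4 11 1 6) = (0 8 12 1 2 4 11 6 9) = [8, 2, 4, 3, 11, 5, 9, 7, 12, 0, 10, 6, 1]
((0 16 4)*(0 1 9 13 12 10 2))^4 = ((0 16 4 1 9 13 12 10 2))^4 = (0 9 2 1 10 4 12 16 13)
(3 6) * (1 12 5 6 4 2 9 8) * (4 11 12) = [0, 4, 9, 11, 2, 6, 3, 7, 1, 8, 10, 12, 5] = (1 4 2 9 8)(3 11 12 5 6)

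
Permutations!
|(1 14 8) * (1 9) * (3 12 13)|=12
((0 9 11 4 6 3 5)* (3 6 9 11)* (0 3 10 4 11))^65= (11)(3 5)(4 10 9)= ((11)(3 5)(4 9 10))^65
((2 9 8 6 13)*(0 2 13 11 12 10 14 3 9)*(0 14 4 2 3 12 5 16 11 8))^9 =((0 3 9)(2 14 12 10 4)(5 16 11)(6 8))^9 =(16)(2 4 10 12 14)(6 8)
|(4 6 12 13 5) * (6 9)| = |(4 9 6 12 13 5)| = 6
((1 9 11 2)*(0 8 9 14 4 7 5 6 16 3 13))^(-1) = (0 13 3 16 6 5 7 4 14 1 2 11 9 8) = ((0 8 9 11 2 1 14 4 7 5 6 16 3 13))^(-1)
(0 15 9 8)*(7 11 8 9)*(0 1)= [15, 0, 2, 3, 4, 5, 6, 11, 1, 9, 10, 8, 12, 13, 14, 7]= (0 15 7 11 8 1)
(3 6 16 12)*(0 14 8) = [14, 1, 2, 6, 4, 5, 16, 7, 0, 9, 10, 11, 3, 13, 8, 15, 12] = (0 14 8)(3 6 16 12)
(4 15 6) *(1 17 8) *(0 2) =(0 2)(1 17 8)(4 15 6) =[2, 17, 0, 3, 15, 5, 4, 7, 1, 9, 10, 11, 12, 13, 14, 6, 16, 8]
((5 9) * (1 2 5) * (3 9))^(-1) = (1 9 3 5 2)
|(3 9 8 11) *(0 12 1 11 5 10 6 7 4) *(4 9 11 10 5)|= |(0 12 1 10 6 7 9 8 4)(3 11)|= 18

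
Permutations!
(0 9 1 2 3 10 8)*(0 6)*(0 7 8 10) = (10)(0 9 1 2 3)(6 7 8) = [9, 2, 3, 0, 4, 5, 7, 8, 6, 1, 10]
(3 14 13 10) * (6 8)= [0, 1, 2, 14, 4, 5, 8, 7, 6, 9, 3, 11, 12, 10, 13]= (3 14 13 10)(6 8)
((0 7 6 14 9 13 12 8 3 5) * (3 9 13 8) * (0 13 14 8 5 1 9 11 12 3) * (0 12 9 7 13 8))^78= (14)(5 11)(8 9)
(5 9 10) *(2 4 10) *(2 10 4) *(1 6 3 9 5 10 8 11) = (1 6 3 9 8 11) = [0, 6, 2, 9, 4, 5, 3, 7, 11, 8, 10, 1]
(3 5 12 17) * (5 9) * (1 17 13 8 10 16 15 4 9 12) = [0, 17, 2, 12, 9, 1, 6, 7, 10, 5, 16, 11, 13, 8, 14, 4, 15, 3] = (1 17 3 12 13 8 10 16 15 4 9 5)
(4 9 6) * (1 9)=(1 9 6 4)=[0, 9, 2, 3, 1, 5, 4, 7, 8, 6]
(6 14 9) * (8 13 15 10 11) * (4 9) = (4 9 6 14)(8 13 15 10 11) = [0, 1, 2, 3, 9, 5, 14, 7, 13, 6, 11, 8, 12, 15, 4, 10]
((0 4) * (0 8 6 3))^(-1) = (0 3 6 8 4)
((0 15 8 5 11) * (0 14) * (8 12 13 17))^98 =((0 15 12 13 17 8 5 11 14))^98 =(0 14 11 5 8 17 13 12 15)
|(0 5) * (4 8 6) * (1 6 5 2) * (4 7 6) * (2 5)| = 4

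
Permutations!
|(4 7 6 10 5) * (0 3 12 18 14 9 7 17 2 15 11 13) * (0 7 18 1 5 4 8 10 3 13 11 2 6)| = |(0 13 7)(1 5 8 10 4 17 6 3 12)(2 15)(9 18 14)| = 18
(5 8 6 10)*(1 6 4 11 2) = (1 6 10 5 8 4 11 2) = [0, 6, 1, 3, 11, 8, 10, 7, 4, 9, 5, 2]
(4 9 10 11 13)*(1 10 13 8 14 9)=[0, 10, 2, 3, 1, 5, 6, 7, 14, 13, 11, 8, 12, 4, 9]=(1 10 11 8 14 9 13 4)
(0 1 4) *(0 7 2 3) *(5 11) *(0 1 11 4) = (0 11 5 4 7 2 3 1) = [11, 0, 3, 1, 7, 4, 6, 2, 8, 9, 10, 5]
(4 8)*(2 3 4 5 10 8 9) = (2 3 4 9)(5 10 8) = [0, 1, 3, 4, 9, 10, 6, 7, 5, 2, 8]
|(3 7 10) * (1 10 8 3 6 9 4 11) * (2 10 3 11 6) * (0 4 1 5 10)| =12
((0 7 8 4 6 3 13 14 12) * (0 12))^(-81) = (0 14 13 3 6 4 8 7)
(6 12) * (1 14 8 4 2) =(1 14 8 4 2)(6 12) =[0, 14, 1, 3, 2, 5, 12, 7, 4, 9, 10, 11, 6, 13, 8]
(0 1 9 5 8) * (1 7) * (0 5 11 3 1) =(0 7)(1 9 11 3)(5 8) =[7, 9, 2, 1, 4, 8, 6, 0, 5, 11, 10, 3]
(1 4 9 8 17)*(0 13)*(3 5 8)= (0 13)(1 4 9 3 5 8 17)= [13, 4, 2, 5, 9, 8, 6, 7, 17, 3, 10, 11, 12, 0, 14, 15, 16, 1]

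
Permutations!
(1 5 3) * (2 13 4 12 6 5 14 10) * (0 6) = (0 6 5 3 1 14 10 2 13 4 12) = [6, 14, 13, 1, 12, 3, 5, 7, 8, 9, 2, 11, 0, 4, 10]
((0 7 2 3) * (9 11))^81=((0 7 2 3)(9 11))^81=(0 7 2 3)(9 11)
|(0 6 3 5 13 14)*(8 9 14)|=8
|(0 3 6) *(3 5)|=4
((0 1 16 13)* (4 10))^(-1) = (0 13 16 1)(4 10) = ((0 1 16 13)(4 10))^(-1)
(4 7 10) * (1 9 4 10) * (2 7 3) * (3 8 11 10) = (1 9 4 8 11 10 3 2 7) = [0, 9, 7, 2, 8, 5, 6, 1, 11, 4, 3, 10]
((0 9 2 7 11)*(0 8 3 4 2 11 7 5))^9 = ((0 9 11 8 3 4 2 5))^9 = (0 9 11 8 3 4 2 5)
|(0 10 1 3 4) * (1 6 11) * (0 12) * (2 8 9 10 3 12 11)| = 30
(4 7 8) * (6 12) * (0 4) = (0 4 7 8)(6 12) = [4, 1, 2, 3, 7, 5, 12, 8, 0, 9, 10, 11, 6]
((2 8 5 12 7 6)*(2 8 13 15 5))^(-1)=(2 8 6 7 12 5 15 13)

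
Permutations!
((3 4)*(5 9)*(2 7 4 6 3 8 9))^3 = ((2 7 4 8 9 5)(3 6))^3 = (2 8)(3 6)(4 5)(7 9)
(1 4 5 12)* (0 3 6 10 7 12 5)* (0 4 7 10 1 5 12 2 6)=(0 3)(1 7 2 6)(5 12)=[3, 7, 6, 0, 4, 12, 1, 2, 8, 9, 10, 11, 5]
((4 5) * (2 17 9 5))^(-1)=(2 4 5 9 17)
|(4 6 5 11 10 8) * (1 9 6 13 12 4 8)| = |(1 9 6 5 11 10)(4 13 12)| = 6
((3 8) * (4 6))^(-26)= (8)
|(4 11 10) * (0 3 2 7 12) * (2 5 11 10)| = 14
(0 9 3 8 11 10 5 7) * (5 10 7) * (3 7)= (0 9 7)(3 8 11)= [9, 1, 2, 8, 4, 5, 6, 0, 11, 7, 10, 3]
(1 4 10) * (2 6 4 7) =(1 7 2 6 4 10) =[0, 7, 6, 3, 10, 5, 4, 2, 8, 9, 1]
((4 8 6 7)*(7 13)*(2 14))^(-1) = ((2 14)(4 8 6 13 7))^(-1) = (2 14)(4 7 13 6 8)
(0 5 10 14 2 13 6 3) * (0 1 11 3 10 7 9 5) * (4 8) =(1 11 3)(2 13 6 10 14)(4 8)(5 7 9) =[0, 11, 13, 1, 8, 7, 10, 9, 4, 5, 14, 3, 12, 6, 2]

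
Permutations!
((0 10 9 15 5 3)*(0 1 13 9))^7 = ((0 10)(1 13 9 15 5 3))^7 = (0 10)(1 13 9 15 5 3)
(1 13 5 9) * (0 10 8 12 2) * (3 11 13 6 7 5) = (0 10 8 12 2)(1 6 7 5 9)(3 11 13) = [10, 6, 0, 11, 4, 9, 7, 5, 12, 1, 8, 13, 2, 3]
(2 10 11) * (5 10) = (2 5 10 11) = [0, 1, 5, 3, 4, 10, 6, 7, 8, 9, 11, 2]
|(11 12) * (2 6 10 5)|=|(2 6 10 5)(11 12)|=4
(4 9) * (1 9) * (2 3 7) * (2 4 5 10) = [0, 9, 3, 7, 1, 10, 6, 4, 8, 5, 2] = (1 9 5 10 2 3 7 4)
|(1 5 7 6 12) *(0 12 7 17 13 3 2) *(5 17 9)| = |(0 12 1 17 13 3 2)(5 9)(6 7)| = 14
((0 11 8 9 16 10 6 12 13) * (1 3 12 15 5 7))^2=(0 8 16 6 5 1 12)(3 13 11 9 10 15 7)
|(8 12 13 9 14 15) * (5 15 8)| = 10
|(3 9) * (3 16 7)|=4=|(3 9 16 7)|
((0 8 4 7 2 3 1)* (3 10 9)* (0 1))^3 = (0 7 9 8 2 3 4 10)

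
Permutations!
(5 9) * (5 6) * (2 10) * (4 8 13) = (2 10)(4 8 13)(5 9 6) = [0, 1, 10, 3, 8, 9, 5, 7, 13, 6, 2, 11, 12, 4]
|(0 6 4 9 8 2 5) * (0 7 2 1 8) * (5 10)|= 4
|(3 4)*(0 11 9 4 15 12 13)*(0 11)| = 7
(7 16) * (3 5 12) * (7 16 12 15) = (16)(3 5 15 7 12) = [0, 1, 2, 5, 4, 15, 6, 12, 8, 9, 10, 11, 3, 13, 14, 7, 16]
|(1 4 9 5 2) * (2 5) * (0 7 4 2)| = |(0 7 4 9)(1 2)| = 4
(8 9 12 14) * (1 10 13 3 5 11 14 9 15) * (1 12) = (1 10 13 3 5 11 14 8 15 12 9) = [0, 10, 2, 5, 4, 11, 6, 7, 15, 1, 13, 14, 9, 3, 8, 12]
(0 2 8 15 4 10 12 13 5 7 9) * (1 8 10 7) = (0 2 10 12 13 5 1 8 15 4 7 9) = [2, 8, 10, 3, 7, 1, 6, 9, 15, 0, 12, 11, 13, 5, 14, 4]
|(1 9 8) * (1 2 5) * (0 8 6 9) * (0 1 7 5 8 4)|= |(0 4)(2 8)(5 7)(6 9)|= 2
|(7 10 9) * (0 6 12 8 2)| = |(0 6 12 8 2)(7 10 9)| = 15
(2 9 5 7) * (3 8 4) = [0, 1, 9, 8, 3, 7, 6, 2, 4, 5] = (2 9 5 7)(3 8 4)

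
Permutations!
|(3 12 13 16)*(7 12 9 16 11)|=12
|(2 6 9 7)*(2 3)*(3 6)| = |(2 3)(6 9 7)| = 6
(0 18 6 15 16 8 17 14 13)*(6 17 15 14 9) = (0 18 17 9 6 14 13)(8 15 16) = [18, 1, 2, 3, 4, 5, 14, 7, 15, 6, 10, 11, 12, 0, 13, 16, 8, 9, 17]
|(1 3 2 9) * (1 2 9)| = 4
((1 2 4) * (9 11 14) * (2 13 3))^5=(9 14 11)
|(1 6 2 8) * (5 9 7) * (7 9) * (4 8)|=10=|(9)(1 6 2 4 8)(5 7)|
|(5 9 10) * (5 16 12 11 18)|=|(5 9 10 16 12 11 18)|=7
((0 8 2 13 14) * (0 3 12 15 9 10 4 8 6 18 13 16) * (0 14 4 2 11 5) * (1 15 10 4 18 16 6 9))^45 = ((0 9 4 8 11 5)(1 15)(2 6 16 14 3 12 10)(13 18))^45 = (0 8)(1 15)(2 14 10 16 12 6 3)(4 5)(9 11)(13 18)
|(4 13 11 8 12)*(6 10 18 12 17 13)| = 20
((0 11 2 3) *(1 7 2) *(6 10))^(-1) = (0 3 2 7 1 11)(6 10)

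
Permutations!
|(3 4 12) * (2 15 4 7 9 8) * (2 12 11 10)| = 5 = |(2 15 4 11 10)(3 7 9 8 12)|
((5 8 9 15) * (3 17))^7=(3 17)(5 15 9 8)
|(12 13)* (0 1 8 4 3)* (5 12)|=15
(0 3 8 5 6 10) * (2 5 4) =(0 3 8 4 2 5 6 10) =[3, 1, 5, 8, 2, 6, 10, 7, 4, 9, 0]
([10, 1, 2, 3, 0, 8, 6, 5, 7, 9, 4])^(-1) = (0 4 10)(5 7 8)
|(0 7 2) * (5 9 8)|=3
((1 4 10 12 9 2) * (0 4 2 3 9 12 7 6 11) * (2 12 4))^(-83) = (0 6 10 12 2 11 7 4 1)(3 9)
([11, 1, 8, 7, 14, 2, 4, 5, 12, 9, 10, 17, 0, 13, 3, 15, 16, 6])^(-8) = [4, 1, 11, 8, 5, 0, 7, 12, 17, 9, 10, 14, 6, 13, 2, 15, 16, 3]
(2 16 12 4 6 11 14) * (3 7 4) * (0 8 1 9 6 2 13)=[8, 9, 16, 7, 2, 5, 11, 4, 1, 6, 10, 14, 3, 0, 13, 15, 12]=(0 8 1 9 6 11 14 13)(2 16 12 3 7 4)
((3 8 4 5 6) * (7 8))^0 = ((3 7 8 4 5 6))^0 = (8)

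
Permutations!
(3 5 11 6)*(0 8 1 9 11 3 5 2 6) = [8, 9, 6, 2, 4, 3, 5, 7, 1, 11, 10, 0] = (0 8 1 9 11)(2 6 5 3)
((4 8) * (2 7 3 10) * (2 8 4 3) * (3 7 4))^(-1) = ((2 4 3 10 8 7))^(-1) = (2 7 8 10 3 4)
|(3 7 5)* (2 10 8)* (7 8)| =6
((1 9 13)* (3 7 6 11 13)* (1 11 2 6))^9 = ((1 9 3 7)(2 6)(11 13))^9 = (1 9 3 7)(2 6)(11 13)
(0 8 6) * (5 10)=(0 8 6)(5 10)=[8, 1, 2, 3, 4, 10, 0, 7, 6, 9, 5]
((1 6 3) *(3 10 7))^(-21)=(1 3 7 10 6)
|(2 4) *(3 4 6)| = 4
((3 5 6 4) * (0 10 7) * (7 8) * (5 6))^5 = (0 10 8 7)(3 4 6)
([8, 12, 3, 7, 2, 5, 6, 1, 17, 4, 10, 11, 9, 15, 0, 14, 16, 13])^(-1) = (0 14 15 13 17 8)(1 7 3 2 4 9 12)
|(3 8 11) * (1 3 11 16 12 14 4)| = 7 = |(1 3 8 16 12 14 4)|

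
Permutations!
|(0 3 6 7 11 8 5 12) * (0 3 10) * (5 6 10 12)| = 4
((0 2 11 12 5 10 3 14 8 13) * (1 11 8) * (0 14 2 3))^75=((0 3 2 8 13 14 1 11 12 5 10))^75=(0 5 11 14 8 3 10 12 1 13 2)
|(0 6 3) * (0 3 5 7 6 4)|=6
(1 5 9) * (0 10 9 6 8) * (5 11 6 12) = (0 10 9 1 11 6 8)(5 12) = [10, 11, 2, 3, 4, 12, 8, 7, 0, 1, 9, 6, 5]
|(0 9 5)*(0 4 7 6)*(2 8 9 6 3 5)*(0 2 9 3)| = 8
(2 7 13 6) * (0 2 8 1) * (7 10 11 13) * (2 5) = (0 5 2 10 11 13 6 8 1) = [5, 0, 10, 3, 4, 2, 8, 7, 1, 9, 11, 13, 12, 6]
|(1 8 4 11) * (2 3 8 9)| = |(1 9 2 3 8 4 11)| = 7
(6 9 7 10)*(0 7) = (0 7 10 6 9) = [7, 1, 2, 3, 4, 5, 9, 10, 8, 0, 6]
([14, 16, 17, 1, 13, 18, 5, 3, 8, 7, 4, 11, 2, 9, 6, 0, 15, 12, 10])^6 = (0 4 16 18 3 6 9)(1 5 7 14 13 15 10)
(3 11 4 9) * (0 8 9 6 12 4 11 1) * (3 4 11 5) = (0 8 9 4 6 12 11 5 3 1) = [8, 0, 2, 1, 6, 3, 12, 7, 9, 4, 10, 5, 11]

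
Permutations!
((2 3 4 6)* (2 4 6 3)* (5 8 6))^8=((3 5 8 6 4))^8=(3 6 5 4 8)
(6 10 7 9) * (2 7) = [0, 1, 7, 3, 4, 5, 10, 9, 8, 6, 2] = (2 7 9 6 10)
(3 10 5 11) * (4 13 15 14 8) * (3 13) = (3 10 5 11 13 15 14 8 4) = [0, 1, 2, 10, 3, 11, 6, 7, 4, 9, 5, 13, 12, 15, 8, 14]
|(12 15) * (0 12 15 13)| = |(15)(0 12 13)| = 3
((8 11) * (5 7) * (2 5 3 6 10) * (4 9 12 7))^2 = ((2 5 4 9 12 7 3 6 10)(8 11))^2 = (2 4 12 3 10 5 9 7 6)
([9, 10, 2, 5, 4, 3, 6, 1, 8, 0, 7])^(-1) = (0 9)(1 7 10)(3 5)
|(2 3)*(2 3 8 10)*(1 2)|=4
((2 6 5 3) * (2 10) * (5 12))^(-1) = ((2 6 12 5 3 10))^(-1) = (2 10 3 5 12 6)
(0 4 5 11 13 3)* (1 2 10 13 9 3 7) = (0 4 5 11 9 3)(1 2 10 13 7) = [4, 2, 10, 0, 5, 11, 6, 1, 8, 3, 13, 9, 12, 7]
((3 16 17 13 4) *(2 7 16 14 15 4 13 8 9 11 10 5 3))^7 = (2 10 7 5 16 3 17 14 8 15 9 4 11)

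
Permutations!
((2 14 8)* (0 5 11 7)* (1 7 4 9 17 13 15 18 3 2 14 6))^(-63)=((0 5 11 4 9 17 13 15 18 3 2 6 1 7)(8 14))^(-63)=(0 15)(1 17)(2 4)(3 11)(5 18)(6 9)(7 13)(8 14)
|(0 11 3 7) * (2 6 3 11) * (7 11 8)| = 7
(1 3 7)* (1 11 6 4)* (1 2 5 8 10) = (1 3 7 11 6 4 2 5 8 10) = [0, 3, 5, 7, 2, 8, 4, 11, 10, 9, 1, 6]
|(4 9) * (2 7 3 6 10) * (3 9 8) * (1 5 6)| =|(1 5 6 10 2 7 9 4 8 3)| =10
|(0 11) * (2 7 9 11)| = |(0 2 7 9 11)| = 5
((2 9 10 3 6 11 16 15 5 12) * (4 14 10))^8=(2 16 10)(3 9 15)(4 5 6)(11 14 12)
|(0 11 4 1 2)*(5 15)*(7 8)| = 10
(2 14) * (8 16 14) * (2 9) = (2 8 16 14 9) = [0, 1, 8, 3, 4, 5, 6, 7, 16, 2, 10, 11, 12, 13, 9, 15, 14]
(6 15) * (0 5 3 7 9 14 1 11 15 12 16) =[5, 11, 2, 7, 4, 3, 12, 9, 8, 14, 10, 15, 16, 13, 1, 6, 0] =(0 5 3 7 9 14 1 11 15 6 12 16)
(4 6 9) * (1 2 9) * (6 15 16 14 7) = (1 2 9 4 15 16 14 7 6) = [0, 2, 9, 3, 15, 5, 1, 6, 8, 4, 10, 11, 12, 13, 7, 16, 14]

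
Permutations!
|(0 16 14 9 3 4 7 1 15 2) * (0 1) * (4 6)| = 24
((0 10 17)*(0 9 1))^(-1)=((0 10 17 9 1))^(-1)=(0 1 9 17 10)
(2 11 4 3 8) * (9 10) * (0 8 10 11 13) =[8, 1, 13, 10, 3, 5, 6, 7, 2, 11, 9, 4, 12, 0] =(0 8 2 13)(3 10 9 11 4)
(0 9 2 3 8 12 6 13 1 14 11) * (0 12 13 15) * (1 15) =(0 9 2 3 8 13 15)(1 14 11 12 6) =[9, 14, 3, 8, 4, 5, 1, 7, 13, 2, 10, 12, 6, 15, 11, 0]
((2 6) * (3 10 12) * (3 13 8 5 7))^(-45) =(2 6)(3 8 10 5 12 7 13)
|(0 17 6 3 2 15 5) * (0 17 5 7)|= 8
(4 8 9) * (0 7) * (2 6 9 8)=(0 7)(2 6 9 4)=[7, 1, 6, 3, 2, 5, 9, 0, 8, 4]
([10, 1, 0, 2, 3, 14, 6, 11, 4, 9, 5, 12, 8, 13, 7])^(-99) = [0, 1, 2, 3, 4, 5, 6, 7, 8, 9, 10, 11, 12, 13, 14]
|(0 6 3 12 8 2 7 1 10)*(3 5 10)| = |(0 6 5 10)(1 3 12 8 2 7)| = 12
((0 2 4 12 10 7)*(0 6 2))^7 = ((2 4 12 10 7 6))^7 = (2 4 12 10 7 6)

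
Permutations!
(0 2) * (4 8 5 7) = [2, 1, 0, 3, 8, 7, 6, 4, 5] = (0 2)(4 8 5 7)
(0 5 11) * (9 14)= (0 5 11)(9 14)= [5, 1, 2, 3, 4, 11, 6, 7, 8, 14, 10, 0, 12, 13, 9]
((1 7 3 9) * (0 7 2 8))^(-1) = ((0 7 3 9 1 2 8))^(-1) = (0 8 2 1 9 3 7)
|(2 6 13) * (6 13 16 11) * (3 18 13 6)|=|(2 6 16 11 3 18 13)|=7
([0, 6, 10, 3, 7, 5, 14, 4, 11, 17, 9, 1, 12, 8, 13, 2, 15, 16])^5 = (1 11 8 13 14 6)(2 15 16 17 9 10)(4 7)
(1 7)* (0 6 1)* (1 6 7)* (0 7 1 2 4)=[1, 2, 4, 3, 0, 5, 6, 7]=(7)(0 1 2 4)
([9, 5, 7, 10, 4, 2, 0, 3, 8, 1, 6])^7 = [10, 0, 1, 2, 4, 9, 3, 5, 8, 6, 7]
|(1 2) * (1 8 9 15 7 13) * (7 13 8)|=7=|(1 2 7 8 9 15 13)|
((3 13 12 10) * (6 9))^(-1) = (3 10 12 13)(6 9)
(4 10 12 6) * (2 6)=(2 6 4 10 12)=[0, 1, 6, 3, 10, 5, 4, 7, 8, 9, 12, 11, 2]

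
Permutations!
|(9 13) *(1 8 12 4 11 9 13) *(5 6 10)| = |(13)(1 8 12 4 11 9)(5 6 10)| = 6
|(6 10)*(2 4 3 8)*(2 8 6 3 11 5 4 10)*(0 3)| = |(0 3 6 2 10)(4 11 5)| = 15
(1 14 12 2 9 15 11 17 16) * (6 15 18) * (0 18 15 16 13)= (0 18 6 16 1 14 12 2 9 15 11 17 13)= [18, 14, 9, 3, 4, 5, 16, 7, 8, 15, 10, 17, 2, 0, 12, 11, 1, 13, 6]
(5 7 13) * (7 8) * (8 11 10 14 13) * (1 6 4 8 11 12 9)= (1 6 4 8 7 11 10 14 13 5 12 9)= [0, 6, 2, 3, 8, 12, 4, 11, 7, 1, 14, 10, 9, 5, 13]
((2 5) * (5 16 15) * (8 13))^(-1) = ((2 16 15 5)(8 13))^(-1) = (2 5 15 16)(8 13)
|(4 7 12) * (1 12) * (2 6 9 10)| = 4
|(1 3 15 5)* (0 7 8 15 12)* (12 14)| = 9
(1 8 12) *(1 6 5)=(1 8 12 6 5)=[0, 8, 2, 3, 4, 1, 5, 7, 12, 9, 10, 11, 6]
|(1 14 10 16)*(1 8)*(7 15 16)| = 7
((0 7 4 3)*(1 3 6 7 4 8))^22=((0 4 6 7 8 1 3))^22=(0 4 6 7 8 1 3)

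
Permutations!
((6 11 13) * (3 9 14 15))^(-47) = (3 9 14 15)(6 11 13)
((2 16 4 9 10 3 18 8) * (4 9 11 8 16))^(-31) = ((2 4 11 8)(3 18 16 9 10))^(-31) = (2 4 11 8)(3 10 9 16 18)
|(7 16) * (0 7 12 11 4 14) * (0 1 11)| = 4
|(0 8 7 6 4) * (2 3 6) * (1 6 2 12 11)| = 8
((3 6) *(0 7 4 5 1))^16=(0 7 4 5 1)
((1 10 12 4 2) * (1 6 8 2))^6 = (1 12)(4 10)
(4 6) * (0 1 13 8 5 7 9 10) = [1, 13, 2, 3, 6, 7, 4, 9, 5, 10, 0, 11, 12, 8] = (0 1 13 8 5 7 9 10)(4 6)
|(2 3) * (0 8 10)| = 6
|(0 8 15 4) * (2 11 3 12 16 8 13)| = |(0 13 2 11 3 12 16 8 15 4)| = 10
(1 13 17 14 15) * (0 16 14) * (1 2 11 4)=(0 16 14 15 2 11 4 1 13 17)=[16, 13, 11, 3, 1, 5, 6, 7, 8, 9, 10, 4, 12, 17, 15, 2, 14, 0]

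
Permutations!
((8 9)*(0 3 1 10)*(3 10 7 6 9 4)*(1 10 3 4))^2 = ((0 3 10)(1 7 6 9 8))^2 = (0 10 3)(1 6 8 7 9)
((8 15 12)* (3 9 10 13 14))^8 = ((3 9 10 13 14)(8 15 12))^8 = (3 13 9 14 10)(8 12 15)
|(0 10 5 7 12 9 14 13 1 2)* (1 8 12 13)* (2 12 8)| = 12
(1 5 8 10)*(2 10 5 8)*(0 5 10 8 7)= (0 5 2 8 10 1 7)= [5, 7, 8, 3, 4, 2, 6, 0, 10, 9, 1]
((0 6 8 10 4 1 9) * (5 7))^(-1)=((0 6 8 10 4 1 9)(5 7))^(-1)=(0 9 1 4 10 8 6)(5 7)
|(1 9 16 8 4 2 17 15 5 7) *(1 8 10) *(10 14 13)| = 42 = |(1 9 16 14 13 10)(2 17 15 5 7 8 4)|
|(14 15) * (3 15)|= |(3 15 14)|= 3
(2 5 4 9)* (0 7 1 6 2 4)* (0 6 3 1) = [7, 3, 5, 1, 9, 6, 2, 0, 8, 4] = (0 7)(1 3)(2 5 6)(4 9)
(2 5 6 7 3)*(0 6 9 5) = [6, 1, 0, 2, 4, 9, 7, 3, 8, 5] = (0 6 7 3 2)(5 9)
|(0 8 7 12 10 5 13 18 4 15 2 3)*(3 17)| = |(0 8 7 12 10 5 13 18 4 15 2 17 3)| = 13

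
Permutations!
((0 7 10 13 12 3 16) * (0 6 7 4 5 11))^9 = (0 4 5 11)(3 6 10 12 16 7 13)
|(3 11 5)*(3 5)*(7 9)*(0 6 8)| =6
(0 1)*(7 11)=(0 1)(7 11)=[1, 0, 2, 3, 4, 5, 6, 11, 8, 9, 10, 7]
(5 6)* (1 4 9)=[0, 4, 2, 3, 9, 6, 5, 7, 8, 1]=(1 4 9)(5 6)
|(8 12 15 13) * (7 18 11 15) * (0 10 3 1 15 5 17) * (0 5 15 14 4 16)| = |(0 10 3 1 14 4 16)(5 17)(7 18 11 15 13 8 12)| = 14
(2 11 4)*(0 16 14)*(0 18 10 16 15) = [15, 1, 11, 3, 2, 5, 6, 7, 8, 9, 16, 4, 12, 13, 18, 0, 14, 17, 10] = (0 15)(2 11 4)(10 16 14 18)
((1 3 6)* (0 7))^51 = ((0 7)(1 3 6))^51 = (0 7)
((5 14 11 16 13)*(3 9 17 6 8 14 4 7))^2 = (3 17 8 11 13 4)(5 7 9 6 14 16)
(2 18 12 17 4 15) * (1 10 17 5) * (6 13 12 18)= (18)(1 10 17 4 15 2 6 13 12 5)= [0, 10, 6, 3, 15, 1, 13, 7, 8, 9, 17, 11, 5, 12, 14, 2, 16, 4, 18]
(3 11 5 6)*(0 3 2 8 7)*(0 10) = (0 3 11 5 6 2 8 7 10) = [3, 1, 8, 11, 4, 6, 2, 10, 7, 9, 0, 5]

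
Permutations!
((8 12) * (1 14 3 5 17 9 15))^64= ((1 14 3 5 17 9 15)(8 12))^64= (1 14 3 5 17 9 15)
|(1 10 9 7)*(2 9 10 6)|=5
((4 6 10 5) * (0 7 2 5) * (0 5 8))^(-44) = ((0 7 2 8)(4 6 10 5))^(-44) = (10)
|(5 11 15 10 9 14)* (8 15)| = 7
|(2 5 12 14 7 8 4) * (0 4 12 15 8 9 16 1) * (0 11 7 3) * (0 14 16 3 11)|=45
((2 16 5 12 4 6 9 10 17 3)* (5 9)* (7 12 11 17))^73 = ((2 16 9 10 7 12 4 6 5 11 17 3))^73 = (2 16 9 10 7 12 4 6 5 11 17 3)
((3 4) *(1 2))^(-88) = ((1 2)(3 4))^(-88) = (4)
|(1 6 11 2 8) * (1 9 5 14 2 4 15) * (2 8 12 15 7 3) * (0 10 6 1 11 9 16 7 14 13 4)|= |(0 10 6 9 5 13 4 14 8 16 7 3 2 12 15 11)|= 16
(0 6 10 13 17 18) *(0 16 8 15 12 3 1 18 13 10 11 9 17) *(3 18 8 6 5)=(0 5 3 1 8 15 12 18 16 6 11 9 17 13)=[5, 8, 2, 1, 4, 3, 11, 7, 15, 17, 10, 9, 18, 0, 14, 12, 6, 13, 16]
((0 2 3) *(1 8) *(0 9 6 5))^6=(9)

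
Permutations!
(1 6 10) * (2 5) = (1 6 10)(2 5) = [0, 6, 5, 3, 4, 2, 10, 7, 8, 9, 1]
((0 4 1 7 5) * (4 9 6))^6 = ((0 9 6 4 1 7 5))^6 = (0 5 7 1 4 6 9)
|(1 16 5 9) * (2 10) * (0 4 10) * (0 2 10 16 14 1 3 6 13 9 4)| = 12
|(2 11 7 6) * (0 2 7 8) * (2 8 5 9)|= 4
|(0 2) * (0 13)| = |(0 2 13)| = 3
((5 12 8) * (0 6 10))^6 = (12)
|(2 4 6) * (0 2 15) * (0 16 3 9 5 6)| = 6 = |(0 2 4)(3 9 5 6 15 16)|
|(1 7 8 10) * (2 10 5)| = |(1 7 8 5 2 10)| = 6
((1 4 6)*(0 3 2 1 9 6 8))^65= (0 8 4 1 2 3)(6 9)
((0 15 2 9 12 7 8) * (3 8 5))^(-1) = ((0 15 2 9 12 7 5 3 8))^(-1) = (0 8 3 5 7 12 9 2 15)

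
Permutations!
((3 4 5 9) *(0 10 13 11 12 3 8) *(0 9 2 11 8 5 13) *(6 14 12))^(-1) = (0 10)(2 5 9 8 13 4 3 12 14 6 11) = ((0 10)(2 11 6 14 12 3 4 13 8 9 5))^(-1)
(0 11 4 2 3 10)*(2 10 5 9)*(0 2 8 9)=(0 11 4 10 2 3 5)(8 9)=[11, 1, 3, 5, 10, 0, 6, 7, 9, 8, 2, 4]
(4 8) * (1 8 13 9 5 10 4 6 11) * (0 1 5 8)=[1, 0, 2, 3, 13, 10, 11, 7, 6, 8, 4, 5, 12, 9]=(0 1)(4 13 9 8 6 11 5 10)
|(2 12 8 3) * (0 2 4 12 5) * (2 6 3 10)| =9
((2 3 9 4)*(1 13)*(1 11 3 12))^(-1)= ((1 13 11 3 9 4 2 12))^(-1)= (1 12 2 4 9 3 11 13)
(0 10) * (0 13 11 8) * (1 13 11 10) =[1, 13, 2, 3, 4, 5, 6, 7, 0, 9, 11, 8, 12, 10] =(0 1 13 10 11 8)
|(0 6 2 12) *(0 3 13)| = |(0 6 2 12 3 13)| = 6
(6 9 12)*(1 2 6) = (1 2 6 9 12) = [0, 2, 6, 3, 4, 5, 9, 7, 8, 12, 10, 11, 1]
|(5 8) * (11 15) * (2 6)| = 2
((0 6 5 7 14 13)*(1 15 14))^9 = (0 6 5 7 1 15 14 13)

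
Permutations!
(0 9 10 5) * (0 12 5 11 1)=(0 9 10 11 1)(5 12)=[9, 0, 2, 3, 4, 12, 6, 7, 8, 10, 11, 1, 5]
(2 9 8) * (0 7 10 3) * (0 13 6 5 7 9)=(0 9 8 2)(3 13 6 5 7 10)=[9, 1, 0, 13, 4, 7, 5, 10, 2, 8, 3, 11, 12, 6]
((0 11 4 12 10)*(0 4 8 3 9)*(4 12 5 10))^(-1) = (0 9 3 8 11)(4 12 10 5)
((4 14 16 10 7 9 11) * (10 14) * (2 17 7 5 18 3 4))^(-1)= ((2 17 7 9 11)(3 4 10 5 18)(14 16))^(-1)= (2 11 9 7 17)(3 18 5 10 4)(14 16)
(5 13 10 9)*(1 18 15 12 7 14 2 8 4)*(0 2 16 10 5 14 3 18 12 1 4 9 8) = (0 2)(1 12 7 3 18 15)(5 13)(8 9 14 16 10) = [2, 12, 0, 18, 4, 13, 6, 3, 9, 14, 8, 11, 7, 5, 16, 1, 10, 17, 15]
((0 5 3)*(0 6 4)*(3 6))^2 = ((0 5 6 4))^2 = (0 6)(4 5)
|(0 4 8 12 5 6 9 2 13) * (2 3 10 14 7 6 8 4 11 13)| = |(0 11 13)(3 10 14 7 6 9)(5 8 12)| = 6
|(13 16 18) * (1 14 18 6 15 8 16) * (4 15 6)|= 4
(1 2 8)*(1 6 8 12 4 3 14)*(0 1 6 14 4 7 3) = [1, 2, 12, 4, 0, 5, 8, 3, 14, 9, 10, 11, 7, 13, 6] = (0 1 2 12 7 3 4)(6 8 14)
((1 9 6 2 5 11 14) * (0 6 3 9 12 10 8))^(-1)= (0 8 10 12 1 14 11 5 2 6)(3 9)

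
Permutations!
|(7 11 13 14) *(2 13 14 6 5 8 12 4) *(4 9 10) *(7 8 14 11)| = |(2 13 6 5 14 8 12 9 10 4)| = 10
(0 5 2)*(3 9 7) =(0 5 2)(3 9 7) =[5, 1, 0, 9, 4, 2, 6, 3, 8, 7]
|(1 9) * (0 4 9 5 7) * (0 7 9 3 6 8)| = 15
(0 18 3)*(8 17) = (0 18 3)(8 17) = [18, 1, 2, 0, 4, 5, 6, 7, 17, 9, 10, 11, 12, 13, 14, 15, 16, 8, 3]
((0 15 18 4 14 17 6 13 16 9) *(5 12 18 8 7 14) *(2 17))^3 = ((0 15 8 7 14 2 17 6 13 16 9)(4 5 12 18))^3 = (0 7 17 16 15 14 6 9 8 2 13)(4 18 12 5)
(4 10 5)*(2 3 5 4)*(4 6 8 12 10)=(2 3 5)(6 8 12 10)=[0, 1, 3, 5, 4, 2, 8, 7, 12, 9, 6, 11, 10]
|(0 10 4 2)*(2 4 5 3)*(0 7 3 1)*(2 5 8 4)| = 9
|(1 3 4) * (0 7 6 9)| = |(0 7 6 9)(1 3 4)| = 12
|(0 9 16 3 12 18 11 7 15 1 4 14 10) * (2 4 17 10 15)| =15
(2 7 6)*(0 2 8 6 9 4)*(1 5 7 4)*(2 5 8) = [5, 8, 4, 3, 0, 7, 2, 9, 6, 1] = (0 5 7 9 1 8 6 2 4)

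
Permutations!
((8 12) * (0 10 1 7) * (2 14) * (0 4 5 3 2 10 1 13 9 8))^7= (0 14 1 10 7 13 4 9 5 8 3 12 2)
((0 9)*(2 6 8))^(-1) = ((0 9)(2 6 8))^(-1) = (0 9)(2 8 6)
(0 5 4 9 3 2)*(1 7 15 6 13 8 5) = (0 1 7 15 6 13 8 5 4 9 3 2) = [1, 7, 0, 2, 9, 4, 13, 15, 5, 3, 10, 11, 12, 8, 14, 6]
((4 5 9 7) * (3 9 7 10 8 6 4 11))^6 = ((3 9 10 8 6 4 5 7 11))^6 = (3 5 8)(4 10 11)(6 9 7)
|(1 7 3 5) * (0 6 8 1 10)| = |(0 6 8 1 7 3 5 10)| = 8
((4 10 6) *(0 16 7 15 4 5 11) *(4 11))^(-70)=(16)(4 6)(5 10)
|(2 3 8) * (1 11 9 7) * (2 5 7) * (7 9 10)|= |(1 11 10 7)(2 3 8 5 9)|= 20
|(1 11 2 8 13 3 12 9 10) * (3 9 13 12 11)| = 9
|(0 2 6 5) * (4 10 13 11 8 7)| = |(0 2 6 5)(4 10 13 11 8 7)| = 12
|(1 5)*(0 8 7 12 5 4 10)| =|(0 8 7 12 5 1 4 10)| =8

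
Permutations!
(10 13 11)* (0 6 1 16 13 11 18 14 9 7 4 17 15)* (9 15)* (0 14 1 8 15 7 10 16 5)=[6, 5, 2, 3, 17, 0, 8, 4, 15, 10, 11, 16, 12, 18, 7, 14, 13, 9, 1]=(0 6 8 15 14 7 4 17 9 10 11 16 13 18 1 5)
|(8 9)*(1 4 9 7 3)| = |(1 4 9 8 7 3)| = 6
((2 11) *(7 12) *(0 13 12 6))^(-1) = ((0 13 12 7 6)(2 11))^(-1) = (0 6 7 12 13)(2 11)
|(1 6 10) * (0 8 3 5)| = 12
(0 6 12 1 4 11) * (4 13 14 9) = (0 6 12 1 13 14 9 4 11) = [6, 13, 2, 3, 11, 5, 12, 7, 8, 4, 10, 0, 1, 14, 9]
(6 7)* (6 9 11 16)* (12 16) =(6 7 9 11 12 16) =[0, 1, 2, 3, 4, 5, 7, 9, 8, 11, 10, 12, 16, 13, 14, 15, 6]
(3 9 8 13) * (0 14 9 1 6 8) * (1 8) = (0 14 9)(1 6)(3 8 13) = [14, 6, 2, 8, 4, 5, 1, 7, 13, 0, 10, 11, 12, 3, 9]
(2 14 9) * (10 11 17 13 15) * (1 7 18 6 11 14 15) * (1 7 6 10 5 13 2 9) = [0, 6, 15, 3, 4, 13, 11, 18, 8, 9, 14, 17, 12, 7, 1, 5, 16, 2, 10] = (1 6 11 17 2 15 5 13 7 18 10 14)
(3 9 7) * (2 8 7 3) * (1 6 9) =(1 6 9 3)(2 8 7) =[0, 6, 8, 1, 4, 5, 9, 2, 7, 3]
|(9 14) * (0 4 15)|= 6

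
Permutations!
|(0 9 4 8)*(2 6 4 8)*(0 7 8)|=|(0 9)(2 6 4)(7 8)|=6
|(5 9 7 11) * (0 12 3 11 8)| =|(0 12 3 11 5 9 7 8)| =8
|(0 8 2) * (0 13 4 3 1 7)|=|(0 8 2 13 4 3 1 7)|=8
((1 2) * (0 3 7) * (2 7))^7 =(0 2 7 3 1) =((0 3 2 1 7))^7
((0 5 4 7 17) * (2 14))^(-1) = (0 17 7 4 5)(2 14)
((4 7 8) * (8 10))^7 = (4 8 10 7)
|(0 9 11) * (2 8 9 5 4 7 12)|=|(0 5 4 7 12 2 8 9 11)|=9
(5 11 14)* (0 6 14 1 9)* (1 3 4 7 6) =(0 1 9)(3 4 7 6 14 5 11) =[1, 9, 2, 4, 7, 11, 14, 6, 8, 0, 10, 3, 12, 13, 5]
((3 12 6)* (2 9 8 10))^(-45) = ((2 9 8 10)(3 12 6))^(-45) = (12)(2 10 8 9)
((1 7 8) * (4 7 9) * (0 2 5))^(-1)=(0 5 2)(1 8 7 4 9)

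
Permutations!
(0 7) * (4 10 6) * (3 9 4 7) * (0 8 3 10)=(0 10 6 7 8 3 9 4)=[10, 1, 2, 9, 0, 5, 7, 8, 3, 4, 6]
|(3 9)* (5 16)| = |(3 9)(5 16)| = 2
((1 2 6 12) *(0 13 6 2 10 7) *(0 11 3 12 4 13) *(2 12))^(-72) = (13)(1 2 11 10 12 3 7) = ((1 10 7 11 3 2 12)(4 13 6))^(-72)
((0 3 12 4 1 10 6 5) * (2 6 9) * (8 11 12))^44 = (0 9 12)(1 8 6)(2 4 3)(5 10 11)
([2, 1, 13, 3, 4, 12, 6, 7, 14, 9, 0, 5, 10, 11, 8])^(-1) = (0 10 12 5 11 13 2)(8 14)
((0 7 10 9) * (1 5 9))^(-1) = ((0 7 10 1 5 9))^(-1) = (0 9 5 1 10 7)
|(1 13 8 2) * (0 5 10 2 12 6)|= 9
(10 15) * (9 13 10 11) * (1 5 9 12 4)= [0, 5, 2, 3, 1, 9, 6, 7, 8, 13, 15, 12, 4, 10, 14, 11]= (1 5 9 13 10 15 11 12 4)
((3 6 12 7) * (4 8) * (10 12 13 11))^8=(3 6 13 11 10 12 7)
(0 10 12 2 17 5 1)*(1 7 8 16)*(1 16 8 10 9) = (0 9 1)(2 17 5 7 10 12) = [9, 0, 17, 3, 4, 7, 6, 10, 8, 1, 12, 11, 2, 13, 14, 15, 16, 5]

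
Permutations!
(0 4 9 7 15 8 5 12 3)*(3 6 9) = (0 4 3)(5 12 6 9 7 15 8) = [4, 1, 2, 0, 3, 12, 9, 15, 5, 7, 10, 11, 6, 13, 14, 8]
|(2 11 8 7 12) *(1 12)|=|(1 12 2 11 8 7)|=6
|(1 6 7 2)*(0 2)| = 5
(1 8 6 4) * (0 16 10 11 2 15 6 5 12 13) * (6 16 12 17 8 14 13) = (0 12 6 4 1 14 13)(2 15 16 10 11)(5 17 8) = [12, 14, 15, 3, 1, 17, 4, 7, 5, 9, 11, 2, 6, 0, 13, 16, 10, 8]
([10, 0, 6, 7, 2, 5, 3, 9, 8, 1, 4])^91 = (0 10 4 2 6 3 7 9 1)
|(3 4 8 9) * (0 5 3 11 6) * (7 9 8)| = |(0 5 3 4 7 9 11 6)| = 8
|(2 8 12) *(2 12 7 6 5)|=5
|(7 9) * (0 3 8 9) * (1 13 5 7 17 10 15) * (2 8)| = |(0 3 2 8 9 17 10 15 1 13 5 7)| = 12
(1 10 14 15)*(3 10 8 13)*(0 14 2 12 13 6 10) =(0 14 15 1 8 6 10 2 12 13 3) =[14, 8, 12, 0, 4, 5, 10, 7, 6, 9, 2, 11, 13, 3, 15, 1]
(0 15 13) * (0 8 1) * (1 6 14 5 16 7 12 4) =(0 15 13 8 6 14 5 16 7 12 4 1) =[15, 0, 2, 3, 1, 16, 14, 12, 6, 9, 10, 11, 4, 8, 5, 13, 7]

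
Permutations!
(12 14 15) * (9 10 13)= (9 10 13)(12 14 15)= [0, 1, 2, 3, 4, 5, 6, 7, 8, 10, 13, 11, 14, 9, 15, 12]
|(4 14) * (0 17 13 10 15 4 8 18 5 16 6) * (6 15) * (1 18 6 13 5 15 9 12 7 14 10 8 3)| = 17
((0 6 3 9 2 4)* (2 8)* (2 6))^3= (3 6 8 9)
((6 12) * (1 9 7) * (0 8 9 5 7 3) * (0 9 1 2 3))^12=(12)(0 7)(1 3)(2 8)(5 9)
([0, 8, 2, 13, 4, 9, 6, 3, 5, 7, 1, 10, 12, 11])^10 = [0, 8, 2, 13, 4, 9, 6, 3, 5, 7, 1, 10, 12, 11]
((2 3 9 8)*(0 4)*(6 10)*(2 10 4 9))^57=(0 10)(2 3)(4 8)(6 9)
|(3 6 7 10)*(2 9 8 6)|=7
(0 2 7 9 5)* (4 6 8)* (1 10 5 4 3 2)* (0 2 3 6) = (0 1 10 5 2 7 9 4)(6 8) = [1, 10, 7, 3, 0, 2, 8, 9, 6, 4, 5]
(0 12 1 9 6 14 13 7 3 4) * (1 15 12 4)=(0 4)(1 9 6 14 13 7 3)(12 15)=[4, 9, 2, 1, 0, 5, 14, 3, 8, 6, 10, 11, 15, 7, 13, 12]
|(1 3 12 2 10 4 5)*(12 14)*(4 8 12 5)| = |(1 3 14 5)(2 10 8 12)| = 4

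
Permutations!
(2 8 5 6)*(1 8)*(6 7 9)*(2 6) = (1 8 5 7 9 2) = [0, 8, 1, 3, 4, 7, 6, 9, 5, 2]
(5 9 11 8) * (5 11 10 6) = (5 9 10 6)(8 11) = [0, 1, 2, 3, 4, 9, 5, 7, 11, 10, 6, 8]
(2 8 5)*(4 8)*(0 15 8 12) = (0 15 8 5 2 4 12) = [15, 1, 4, 3, 12, 2, 6, 7, 5, 9, 10, 11, 0, 13, 14, 8]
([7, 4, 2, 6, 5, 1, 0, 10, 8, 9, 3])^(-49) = (0 7 10 3 6)(1 5 4)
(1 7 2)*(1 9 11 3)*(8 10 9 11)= [0, 7, 11, 1, 4, 5, 6, 2, 10, 8, 9, 3]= (1 7 2 11 3)(8 10 9)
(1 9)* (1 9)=(9)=[0, 1, 2, 3, 4, 5, 6, 7, 8, 9]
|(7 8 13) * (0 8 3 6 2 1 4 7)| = 6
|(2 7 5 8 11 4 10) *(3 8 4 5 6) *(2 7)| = 8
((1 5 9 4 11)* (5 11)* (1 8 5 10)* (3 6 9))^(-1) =(1 10 4 9 6 3 5 8 11)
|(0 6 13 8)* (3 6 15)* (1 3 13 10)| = 4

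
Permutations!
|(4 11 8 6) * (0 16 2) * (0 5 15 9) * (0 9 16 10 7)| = |(0 10 7)(2 5 15 16)(4 11 8 6)| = 12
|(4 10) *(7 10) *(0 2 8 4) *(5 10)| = |(0 2 8 4 7 5 10)| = 7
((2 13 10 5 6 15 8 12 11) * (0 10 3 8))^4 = ((0 10 5 6 15)(2 13 3 8 12 11))^4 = (0 15 6 5 10)(2 12 3)(8 13 11)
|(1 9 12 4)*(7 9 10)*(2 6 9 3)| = |(1 10 7 3 2 6 9 12 4)| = 9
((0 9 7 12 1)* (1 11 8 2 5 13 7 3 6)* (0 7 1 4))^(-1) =((0 9 3 6 4)(1 7 12 11 8 2 5 13))^(-1) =(0 4 6 3 9)(1 13 5 2 8 11 12 7)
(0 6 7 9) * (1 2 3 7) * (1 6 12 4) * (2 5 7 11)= (0 12 4 1 5 7 9)(2 3 11)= [12, 5, 3, 11, 1, 7, 6, 9, 8, 0, 10, 2, 4]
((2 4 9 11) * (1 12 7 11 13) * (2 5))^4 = ((1 12 7 11 5 2 4 9 13))^4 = (1 5 13 11 9 7 4 12 2)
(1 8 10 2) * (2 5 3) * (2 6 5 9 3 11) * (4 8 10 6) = [0, 10, 1, 4, 8, 11, 5, 7, 6, 3, 9, 2] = (1 10 9 3 4 8 6 5 11 2)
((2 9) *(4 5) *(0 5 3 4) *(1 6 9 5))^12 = ((0 1 6 9 2 5)(3 4))^12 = (9)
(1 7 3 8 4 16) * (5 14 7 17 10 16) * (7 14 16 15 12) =(1 17 10 15 12 7 3 8 4 5 16) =[0, 17, 2, 8, 5, 16, 6, 3, 4, 9, 15, 11, 7, 13, 14, 12, 1, 10]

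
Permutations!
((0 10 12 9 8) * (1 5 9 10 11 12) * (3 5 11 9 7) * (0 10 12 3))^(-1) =((12)(0 9 8 10 1 11 3 5 7))^(-1) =(12)(0 7 5 3 11 1 10 8 9)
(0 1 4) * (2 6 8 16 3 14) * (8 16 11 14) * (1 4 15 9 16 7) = [4, 15, 6, 8, 0, 5, 7, 1, 11, 16, 10, 14, 12, 13, 2, 9, 3] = (0 4)(1 15 9 16 3 8 11 14 2 6 7)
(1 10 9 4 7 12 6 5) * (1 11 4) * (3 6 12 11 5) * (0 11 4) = (12)(0 11)(1 10 9)(3 6)(4 7) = [11, 10, 2, 6, 7, 5, 3, 4, 8, 1, 9, 0, 12]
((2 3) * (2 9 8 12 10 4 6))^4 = ((2 3 9 8 12 10 4 6))^4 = (2 12)(3 10)(4 9)(6 8)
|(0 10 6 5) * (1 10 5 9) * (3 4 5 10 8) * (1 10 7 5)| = |(0 7 5)(1 8 3 4)(6 9 10)| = 12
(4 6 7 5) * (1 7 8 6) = (1 7 5 4)(6 8) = [0, 7, 2, 3, 1, 4, 8, 5, 6]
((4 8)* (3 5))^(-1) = ((3 5)(4 8))^(-1) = (3 5)(4 8)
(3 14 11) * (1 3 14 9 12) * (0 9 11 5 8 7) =(0 9 12 1 3 11 14 5 8 7) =[9, 3, 2, 11, 4, 8, 6, 0, 7, 12, 10, 14, 1, 13, 5]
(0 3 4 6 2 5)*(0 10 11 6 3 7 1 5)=(0 7 1 5 10 11 6 2)(3 4)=[7, 5, 0, 4, 3, 10, 2, 1, 8, 9, 11, 6]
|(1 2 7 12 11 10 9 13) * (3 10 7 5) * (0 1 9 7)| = |(0 1 2 5 3 10 7 12 11)(9 13)| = 18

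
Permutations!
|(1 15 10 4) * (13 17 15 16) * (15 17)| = |(17)(1 16 13 15 10 4)| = 6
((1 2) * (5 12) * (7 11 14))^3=((1 2)(5 12)(7 11 14))^3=(14)(1 2)(5 12)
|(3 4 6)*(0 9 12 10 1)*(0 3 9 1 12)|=6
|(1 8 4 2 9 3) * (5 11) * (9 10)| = 14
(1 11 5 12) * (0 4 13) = [4, 11, 2, 3, 13, 12, 6, 7, 8, 9, 10, 5, 1, 0] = (0 4 13)(1 11 5 12)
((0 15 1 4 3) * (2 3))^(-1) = (0 3 2 4 1 15)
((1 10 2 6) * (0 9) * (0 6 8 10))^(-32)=((0 9 6 1)(2 8 10))^(-32)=(2 8 10)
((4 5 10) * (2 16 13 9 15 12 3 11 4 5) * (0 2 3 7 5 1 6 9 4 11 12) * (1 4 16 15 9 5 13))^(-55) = (0 15 2)(1 3)(4 16)(5 7)(6 12)(10 13)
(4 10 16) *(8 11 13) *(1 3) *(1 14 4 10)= [0, 3, 2, 14, 1, 5, 6, 7, 11, 9, 16, 13, 12, 8, 4, 15, 10]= (1 3 14 4)(8 11 13)(10 16)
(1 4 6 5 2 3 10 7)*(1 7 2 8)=(1 4 6 5 8)(2 3 10)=[0, 4, 3, 10, 6, 8, 5, 7, 1, 9, 2]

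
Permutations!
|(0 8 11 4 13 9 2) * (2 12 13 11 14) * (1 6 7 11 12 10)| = |(0 8 14 2)(1 6 7 11 4 12 13 9 10)| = 36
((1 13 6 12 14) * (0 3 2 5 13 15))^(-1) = (0 15 1 14 12 6 13 5 2 3)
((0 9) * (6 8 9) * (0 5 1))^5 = ((0 6 8 9 5 1))^5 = (0 1 5 9 8 6)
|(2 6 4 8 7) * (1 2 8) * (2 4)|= |(1 4)(2 6)(7 8)|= 2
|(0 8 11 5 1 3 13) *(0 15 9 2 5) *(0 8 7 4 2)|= 10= |(0 7 4 2 5 1 3 13 15 9)(8 11)|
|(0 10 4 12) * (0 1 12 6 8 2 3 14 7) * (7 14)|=8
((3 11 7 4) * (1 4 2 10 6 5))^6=(1 10 11)(2 3 5)(4 6 7)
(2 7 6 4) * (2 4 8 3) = (2 7 6 8 3) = [0, 1, 7, 2, 4, 5, 8, 6, 3]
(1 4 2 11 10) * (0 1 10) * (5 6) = (0 1 4 2 11)(5 6) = [1, 4, 11, 3, 2, 6, 5, 7, 8, 9, 10, 0]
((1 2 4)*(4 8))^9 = (1 2 8 4)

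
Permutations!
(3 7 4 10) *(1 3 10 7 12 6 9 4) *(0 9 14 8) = [9, 3, 2, 12, 7, 5, 14, 1, 0, 4, 10, 11, 6, 13, 8] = (0 9 4 7 1 3 12 6 14 8)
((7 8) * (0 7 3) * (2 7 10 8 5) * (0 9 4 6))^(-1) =((0 10 8 3 9 4 6)(2 7 5))^(-1) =(0 6 4 9 3 8 10)(2 5 7)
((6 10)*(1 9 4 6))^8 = ((1 9 4 6 10))^8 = (1 6 9 10 4)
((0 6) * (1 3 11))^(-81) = ((0 6)(1 3 11))^(-81) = (11)(0 6)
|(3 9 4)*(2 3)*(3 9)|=3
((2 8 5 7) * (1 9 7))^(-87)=((1 9 7 2 8 5))^(-87)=(1 2)(5 7)(8 9)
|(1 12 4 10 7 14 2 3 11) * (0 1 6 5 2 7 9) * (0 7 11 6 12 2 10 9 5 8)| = |(0 1 2 3 6 8)(4 9 7 14 11 12)(5 10)| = 6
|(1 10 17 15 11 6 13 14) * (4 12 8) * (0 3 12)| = 40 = |(0 3 12 8 4)(1 10 17 15 11 6 13 14)|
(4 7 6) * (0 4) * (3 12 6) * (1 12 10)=(0 4 7 3 10 1 12 6)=[4, 12, 2, 10, 7, 5, 0, 3, 8, 9, 1, 11, 6]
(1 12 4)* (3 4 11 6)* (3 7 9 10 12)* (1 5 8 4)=(1 3)(4 5 8)(6 7 9 10 12 11)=[0, 3, 2, 1, 5, 8, 7, 9, 4, 10, 12, 6, 11]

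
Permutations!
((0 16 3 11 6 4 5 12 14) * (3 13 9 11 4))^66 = ((0 16 13 9 11 6 3 4 5 12 14))^66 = (16)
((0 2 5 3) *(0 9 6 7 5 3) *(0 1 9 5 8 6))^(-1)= (0 9 1 5 3 2)(6 8 7)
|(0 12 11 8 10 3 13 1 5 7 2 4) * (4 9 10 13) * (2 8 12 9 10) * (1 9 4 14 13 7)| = |(0 4)(1 5)(2 10 3 14 13 9)(7 8)(11 12)| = 6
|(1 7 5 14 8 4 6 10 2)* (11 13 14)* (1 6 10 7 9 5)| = 12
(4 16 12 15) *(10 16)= [0, 1, 2, 3, 10, 5, 6, 7, 8, 9, 16, 11, 15, 13, 14, 4, 12]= (4 10 16 12 15)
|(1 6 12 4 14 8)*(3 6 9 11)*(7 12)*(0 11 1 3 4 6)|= |(0 11 4 14 8 3)(1 9)(6 7 12)|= 6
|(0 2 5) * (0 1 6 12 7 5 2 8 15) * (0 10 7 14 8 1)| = |(0 1 6 12 14 8 15 10 7 5)| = 10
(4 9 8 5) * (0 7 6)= (0 7 6)(4 9 8 5)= [7, 1, 2, 3, 9, 4, 0, 6, 5, 8]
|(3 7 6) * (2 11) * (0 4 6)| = 10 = |(0 4 6 3 7)(2 11)|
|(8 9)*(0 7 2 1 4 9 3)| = 8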